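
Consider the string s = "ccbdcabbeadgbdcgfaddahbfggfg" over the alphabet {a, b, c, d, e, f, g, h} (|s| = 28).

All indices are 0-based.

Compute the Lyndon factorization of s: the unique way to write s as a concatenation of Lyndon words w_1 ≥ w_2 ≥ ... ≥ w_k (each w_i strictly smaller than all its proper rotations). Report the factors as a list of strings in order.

["c", "c", "bdc", "abbeadgbdcgfaddahbfggfg"]

emit factor 1: 'c' (i=0, period=1)
emit factor 2: 'c' (i=1, period=1)
emit factor 3: 'bdc' (i=2, period=3)
emit factor 4: 'abbeadgbdcgfaddahbfggfg' (i=5, period=23)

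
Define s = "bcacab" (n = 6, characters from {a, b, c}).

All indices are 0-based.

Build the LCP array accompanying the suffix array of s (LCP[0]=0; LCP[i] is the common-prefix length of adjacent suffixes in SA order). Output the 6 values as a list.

[0, 1, 0, 1, 0, 2]

rank→(start, suffix):
  0 → (4, 'ab')
  1 → (2, 'acab')
  2 → (5, 'b')
  3 → (0, 'bcacab')
  4 → (3, 'cab')
  5 → (1, 'cacab')

SA = [4, 2, 5, 0, 3, 1]
rank  pair      lcp
   1  s[4:],s[2:]  1  'a'
   2  s[2:],s[5:]  0  ''
   3  s[5:],s[0:]  1  'b'
   4  s[0:],s[3:]  0  ''
   5  s[3:],s[1:]  2  'ca'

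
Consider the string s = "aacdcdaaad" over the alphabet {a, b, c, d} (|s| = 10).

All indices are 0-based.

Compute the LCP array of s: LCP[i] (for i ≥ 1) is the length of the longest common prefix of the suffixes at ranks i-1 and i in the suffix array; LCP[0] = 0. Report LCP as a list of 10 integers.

[0, 2, 2, 1, 1, 0, 2, 0, 1, 1]

rank→(start, suffix):
  0 → (6, 'aaad')
  1 → (0, 'aacdcdaaad')
  2 → (7, 'aad')
  3 → (1, 'acdcdaaad')
  4 → (8, 'ad')
  5 → (4, 'cdaaad')
  6 → (2, 'cdcdaaad')
  7 → (9, 'd')
  8 → (5, 'daaad')
  9 → (3, 'dcdaaad')

SA = [6, 0, 7, 1, 8, 4, 2, 9, 5, 3]
rank  pair      lcp
   1  s[6:],s[0:]  2  'aa'
   2  s[0:],s[7:]  2  'aa'
   3  s[7:],s[1:]  1  'a'
   4  s[1:],s[8:]  1  'a'
   5  s[8:],s[4:]  0  ''
   6  s[4:],s[2:]  2  'cd'
   7  s[2:],s[9:]  0  ''
   8  s[9:],s[5:]  1  'd'
   9  s[5:],s[3:]  1  'd'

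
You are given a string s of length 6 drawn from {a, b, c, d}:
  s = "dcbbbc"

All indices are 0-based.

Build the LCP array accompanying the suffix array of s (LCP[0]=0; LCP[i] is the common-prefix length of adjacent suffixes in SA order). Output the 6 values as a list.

[0, 2, 1, 0, 1, 0]

rank→(start, suffix):
  0 → (2, 'bbbc')
  1 → (3, 'bbc')
  2 → (4, 'bc')
  3 → (5, 'c')
  4 → (1, 'cbbbc')
  5 → (0, 'dcbbbc')

SA = [2, 3, 4, 5, 1, 0]
i: (SA[i-1],SA[i]) lcp shared
  1: (2,3) 2 'bb'
  2: (3,4) 1 'b'
  3: (4,5) 0 ''
  4: (5,1) 1 'c'
  5: (1,0) 0 ''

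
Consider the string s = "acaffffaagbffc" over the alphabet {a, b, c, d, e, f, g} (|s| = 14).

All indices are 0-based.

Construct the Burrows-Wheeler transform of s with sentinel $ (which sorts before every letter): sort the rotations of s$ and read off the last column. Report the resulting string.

cf$cagfafffbfaa

rank  rotation         last
    0  $acaffffaagbffc  c
    1  aagbffc$acaffff  f
    2  acaffffaagbffc$  $
    3  affffaagbffc$ac  c
    4  agbffc$acaffffa  a
    5  bffc$acaffffaag  g
    6  c$acaffffaagbff  f
    7  caffffaagbffc$a  a
    8  faagbffc$acafff  f
    9  fc$acaffffaagbf  f
   10  ffaagbffc$acaff  f
   11  ffc$acaffffaagb  b
   12  fffaagbffc$acaf  f
   13  ffffaagbffc$aca  a
   14  gbffc$acaffffaa  a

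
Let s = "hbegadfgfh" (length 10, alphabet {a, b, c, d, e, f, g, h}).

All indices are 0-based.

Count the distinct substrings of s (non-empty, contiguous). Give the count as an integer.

52

rank→(start, suffix):
  0 → (4, 'adfgfh')
  1 → (1, 'begadfgfh')
  2 → (5, 'dfgfh')
  3 → (2, 'egadfgfh')
  4 → (6, 'fgfh')
  5 → (8, 'fh')
  6 → (3, 'gadfgfh')
  7 → (7, 'gfh')
  8 → (9, 'h')
  9 → (0, 'hbegadfgfh')

SA = [4, 1, 5, 2, 6, 8, 3, 7, 9, 0]
rank  pair      lcp
   1  s[4:],s[1:]  0  ''
   2  s[1:],s[5:]  0  ''
   3  s[5:],s[2:]  0  ''
   4  s[2:],s[6:]  0  ''
   5  s[6:],s[8:]  1  'f'
   6  s[8:],s[3:]  0  ''
   7  s[3:],s[7:]  1  'g'
   8  s[7:],s[9:]  0  ''
   9  s[9:],s[0:]  1  'h'

n(n+1)/2 = 10·11/2 = 55
Σ LCP = 0 + 0 + 0 + 0 + 0 + 1 + 0 + 1 + 0 + 1 = 3
distinct = 55 − 3 = 52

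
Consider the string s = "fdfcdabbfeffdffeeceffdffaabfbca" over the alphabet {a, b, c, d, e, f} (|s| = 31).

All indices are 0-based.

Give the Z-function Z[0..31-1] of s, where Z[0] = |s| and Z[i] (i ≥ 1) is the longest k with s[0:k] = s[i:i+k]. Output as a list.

[31, 0, 1, 0, 0, 0, 0, 0, 1, 0, 1, 3, 0, 1, 1, 0, 0, 0, 0, 1, 3, 0, 1, 1, 0, 0, 0, 1, 0, 0, 0]

Z[0]=31
i=1: outside box; Z[1]=0
i=2: outside box; Z[2]=1 extend→box=[2,3)
i=3: outside box; Z[3]=0
i=4: outside box; Z[4]=0
i=5: outside box; Z[5]=0
i=6: outside box; Z[6]=0
i=7: outside box; Z[7]=0
i=8: outside box; Z[8]=1 extend→box=[8,9)
i=9: outside box; Z[9]=0
i=10: outside box; Z[10]=1 extend→box=[10,11)
i=11: outside box; Z[11]=3 extend→box=[11,14)
i=12: min(r-i=2, Z[1]=0)=0; Z[12]=0
i=13: min(r-i=1, Z[2]=1)=1; Z[13]=1
i=14: outside box; Z[14]=1 extend→box=[14,15)
i=15: outside box; Z[15]=0
i=16: outside box; Z[16]=0
i=17: outside box; Z[17]=0
i=18: outside box; Z[18]=0
i=19: outside box; Z[19]=1 extend→box=[19,20)
i=20: outside box; Z[20]=3 extend→box=[20,23)
i=21: min(r-i=2, Z[1]=0)=0; Z[21]=0
i=22: min(r-i=1, Z[2]=1)=1; Z[22]=1
i=23: outside box; Z[23]=1 extend→box=[23,24)
i=24: outside box; Z[24]=0
i=25: outside box; Z[25]=0
i=26: outside box; Z[26]=0
i=27: outside box; Z[27]=1 extend→box=[27,28)
i=28: outside box; Z[28]=0
i=29: outside box; Z[29]=0
i=30: outside box; Z[30]=0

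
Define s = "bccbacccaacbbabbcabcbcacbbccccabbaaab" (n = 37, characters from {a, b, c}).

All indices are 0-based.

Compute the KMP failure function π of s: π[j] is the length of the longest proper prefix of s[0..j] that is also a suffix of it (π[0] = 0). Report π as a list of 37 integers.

[0, 0, 0, 1, 0, 0, 0, 0, 0, 0, 0, 1, 1, 0, 1, 1, 2, 0, 1, 2, 1, 2, 0, 0, 1, 1, 2, 3, 0, 0, 0, 1, 1, 0, 0, 0, 1]

π[0] = 0
j=1 s[j]='c': π[1]=0 (border '')
j=2 s[j]='c': π[2]=0 (border '')
j=3 s[j]='b': π[3]=1 (border 'b')
j=4 s[j]='a': k: 1→0; π[4]=0 (border '')
j=5 s[j]='c': π[5]=0 (border '')
j=6 s[j]='c': π[6]=0 (border '')
j=7 s[j]='c': π[7]=0 (border '')
j=8 s[j]='a': π[8]=0 (border '')
j=9 s[j]='a': π[9]=0 (border '')
j=10 s[j]='c': π[10]=0 (border '')
j=11 s[j]='b': π[11]=1 (border 'b')
j=12 s[j]='b': k: 1→0; π[12]=1 (border 'b')
j=13 s[j]='a': k: 1→0; π[13]=0 (border '')
j=14 s[j]='b': π[14]=1 (border 'b')
j=15 s[j]='b': k: 1→0; π[15]=1 (border 'b')
j=16 s[j]='c': π[16]=2 (border 'bc')
j=17 s[j]='a': k: 2→0; π[17]=0 (border '')
j=18 s[j]='b': π[18]=1 (border 'b')
j=19 s[j]='c': π[19]=2 (border 'bc')
j=20 s[j]='b': k: 2→0; π[20]=1 (border 'b')
j=21 s[j]='c': π[21]=2 (border 'bc')
j=22 s[j]='a': k: 2→0; π[22]=0 (border '')
j=23 s[j]='c': π[23]=0 (border '')
j=24 s[j]='b': π[24]=1 (border 'b')
j=25 s[j]='b': k: 1→0; π[25]=1 (border 'b')
j=26 s[j]='c': π[26]=2 (border 'bc')
j=27 s[j]='c': π[27]=3 (border 'bcc')
j=28 s[j]='c': k: 3→0; π[28]=0 (border '')
j=29 s[j]='c': π[29]=0 (border '')
j=30 s[j]='a': π[30]=0 (border '')
j=31 s[j]='b': π[31]=1 (border 'b')
j=32 s[j]='b': k: 1→0; π[32]=1 (border 'b')
j=33 s[j]='a': k: 1→0; π[33]=0 (border '')
j=34 s[j]='a': π[34]=0 (border '')
j=35 s[j]='a': π[35]=0 (border '')
j=36 s[j]='b': π[36]=1 (border 'b')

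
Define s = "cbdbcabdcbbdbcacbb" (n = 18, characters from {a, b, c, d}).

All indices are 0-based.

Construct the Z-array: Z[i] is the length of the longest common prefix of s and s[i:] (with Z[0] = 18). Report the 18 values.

[18, 0, 0, 0, 1, 0, 0, 0, 2, 0, 0, 0, 0, 1, 0, 2, 0, 0]

Z[0]=18
i=1: i≥r, start 0; Z[1]=0
i=2: i≥r, start 0; Z[2]=0
i=3: i≥r, start 0; Z[3]=0
i=4: i≥r, start 0; Z[4]=1 scan→box=[4,5)
i=5: i≥r, start 0; Z[5]=0
i=6: i≥r, start 0; Z[6]=0
i=7: i≥r, start 0; Z[7]=0
i=8: i≥r, start 0; Z[8]=2 scan→box=[8,10)
i=9: min(r-i=1, Z[1]=0)=0; Z[9]=0
i=10: i≥r, start 0; Z[10]=0
i=11: i≥r, start 0; Z[11]=0
i=12: i≥r, start 0; Z[12]=0
i=13: i≥r, start 0; Z[13]=1 scan→box=[13,14)
i=14: i≥r, start 0; Z[14]=0
i=15: i≥r, start 0; Z[15]=2 scan→box=[15,17)
i=16: min(r-i=1, Z[1]=0)=0; Z[16]=0
i=17: i≥r, start 0; Z[17]=0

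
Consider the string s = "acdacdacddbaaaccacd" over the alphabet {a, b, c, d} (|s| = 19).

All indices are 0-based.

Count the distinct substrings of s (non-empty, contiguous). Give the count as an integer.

155

rank | idx | suffix
   0 |  11 | aaaccacd
   1 |  12 | aaccacd
   2 |  13 | accacd
   3 |  16 | acd
   4 |   0 | acdacdacddbaaaccacd
   5 |   3 | acdacddbaaaccacd
   6 |   6 | acddbaaaccacd
   7 |  10 | baaaccacd
   8 |  15 | cacd
   9 |  14 | ccacd
  10 |  17 | cd
  11 |   1 | cdacdacddbaaaccacd
  12 |   4 | cdacddbaaaccacd
  13 |   7 | cddbaaaccacd
  14 |  18 | d
  15 |   2 | dacdacddbaaaccacd
  16 |   5 | dacddbaaaccacd
  17 |   9 | dbaaaccacd
  18 |   8 | ddbaaaccacd

SA = [11, 12, 13, 16, 0, 3, 6, 10, 15, 14, 17, 1, 4, 7, 18, 2, 5, 9, 8]
i: (SA[i-1],SA[i]) lcp shared
  1: (11,12) 2 'aa'
  2: (12,13) 1 'a'
  3: (13,16) 2 'ac'
  4: (16,0) 3 'acd'
  5: (0,3) 6 'acdacd'
  6: (3,6) 3 'acd'
  7: (6,10) 0 ''
  8: (10,15) 0 ''
  9: (15,14) 1 'c'
  10: (14,17) 1 'c'
  11: (17,1) 2 'cd'
  12: (1,4) 5 'cdacd'
  13: (4,7) 2 'cd'
  14: (7,18) 0 ''
  15: (18,2) 1 'd'
  16: (2,5) 4 'dacd'
  17: (5,9) 1 'd'
  18: (9,8) 1 'd'

n(n+1)/2 = 19·20/2 = 190
Σ LCP = 0 + 2 + 1 + 2 + 3 + 6 + 3 + 0 + 0 + 1 + 1 + 2 + 5 + 2 + 0 + 1 + 4 + 1 + 1 = 35
distinct = 190 − 35 = 155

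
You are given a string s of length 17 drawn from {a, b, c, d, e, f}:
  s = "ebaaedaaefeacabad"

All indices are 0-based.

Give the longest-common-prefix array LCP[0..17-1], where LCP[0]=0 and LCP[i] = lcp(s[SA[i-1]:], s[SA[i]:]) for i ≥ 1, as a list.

sorted suffixes:
  #0 SA[0]=2  'aaedaaefeacabad'
  #1 SA[1]=6  'aaefeacabad'
  #2 SA[2]=13  'abad'
  #3 SA[3]=11  'acabad'
  #4 SA[4]=15  'ad'
  #5 SA[5]=3  'aedaaefeacabad'
  #6 SA[6]=7  'aefeacabad'
  #7 SA[7]=1  'baaedaaefeacabad'
  #8 SA[8]=14  'bad'
  #9 SA[9]=12  'cabad'
  #10 SA[10]=16  'd'
  #11 SA[11]=5  'daaefeacabad'
  #12 SA[12]=10  'eacabad'
  #13 SA[13]=0  'ebaaedaaefeacabad'
  #14 SA[14]=4  'edaaefeacabad'
  #15 SA[15]=8  'efeacabad'
  #16 SA[16]=9  'feacabad'

SA = [2, 6, 13, 11, 15, 3, 7, 1, 14, 12, 16, 5, 10, 0, 4, 8, 9]
rank  pair      lcp
   1  s[2:],s[6:]  3  'aae'
   2  s[6:],s[13:]  1  'a'
   3  s[13:],s[11:]  1  'a'
   4  s[11:],s[15:]  1  'a'
   5  s[15:],s[3:]  1  'a'
   6  s[3:],s[7:]  2  'ae'
   7  s[7:],s[1:]  0  ''
   8  s[1:],s[14:]  2  'ba'
   9  s[14:],s[12:]  0  ''
  10  s[12:],s[16:]  0  ''
  11  s[16:],s[5:]  1  'd'
  12  s[5:],s[10:]  0  ''
  13  s[10:],s[0:]  1  'e'
  14  s[0:],s[4:]  1  'e'
  15  s[4:],s[8:]  1  'e'
  16  s[8:],s[9:]  0  ''

[0, 3, 1, 1, 1, 1, 2, 0, 2, 0, 0, 1, 0, 1, 1, 1, 0]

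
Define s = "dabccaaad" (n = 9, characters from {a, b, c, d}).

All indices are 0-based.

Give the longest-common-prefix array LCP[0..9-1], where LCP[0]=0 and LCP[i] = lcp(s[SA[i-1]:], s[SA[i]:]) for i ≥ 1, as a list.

rank→(start, suffix):
  0 → (5, 'aaad')
  1 → (6, 'aad')
  2 → (1, 'abccaaad')
  3 → (7, 'ad')
  4 → (2, 'bccaaad')
  5 → (4, 'caaad')
  6 → (3, 'ccaaad')
  7 → (8, 'd')
  8 → (0, 'dabccaaad')

SA = [5, 6, 1, 7, 2, 4, 3, 8, 0]
i: (SA[i-1],SA[i]) lcp shared
  1: (5,6) 2 'aa'
  2: (6,1) 1 'a'
  3: (1,7) 1 'a'
  4: (7,2) 0 ''
  5: (2,4) 0 ''
  6: (4,3) 1 'c'
  7: (3,8) 0 ''
  8: (8,0) 1 'd'

[0, 2, 1, 1, 0, 0, 1, 0, 1]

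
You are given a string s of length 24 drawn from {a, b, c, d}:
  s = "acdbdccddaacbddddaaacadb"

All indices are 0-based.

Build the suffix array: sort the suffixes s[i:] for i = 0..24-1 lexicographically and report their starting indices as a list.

rank | idx | suffix
   0 |  17 | aaacadb
   1 |  18 | aacadb
   2 |   9 | aacbddddaaacadb
   3 |  19 | acadb
   4 |  10 | acbddddaaacadb
   5 |   0 | acdbdccddaacbddddaaacadb
   6 |  21 | adb
   7 |  23 | b
   8 |   3 | bdccddaacbddddaaacadb
   9 |  12 | bddddaaacadb
  10 |  20 | cadb
  11 |  11 | cbddddaaacadb
  12 |   5 | ccddaacbddddaaacadb
  13 |   1 | cdbdccddaacbddddaaacadb
  14 |   6 | cddaacbddddaaacadb
  15 |  16 | daaacadb
  16 |   8 | daacbddddaaacadb
  17 |  22 | db
  18 |   2 | dbdccddaacbddddaaacadb
  19 |   4 | dccddaacbddddaaacadb
  20 |  15 | ddaaacadb
  21 |   7 | ddaacbddddaaacadb
  22 |  14 | dddaaacadb
  23 |  13 | ddddaaacadb

[17, 18, 9, 19, 10, 0, 21, 23, 3, 12, 20, 11, 5, 1, 6, 16, 8, 22, 2, 4, 15, 7, 14, 13]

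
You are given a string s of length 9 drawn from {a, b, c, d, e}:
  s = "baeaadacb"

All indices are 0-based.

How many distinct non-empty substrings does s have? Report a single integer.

sorted suffixes:
  #0 SA[0]=3  'aadacb'
  #1 SA[1]=6  'acb'
  #2 SA[2]=4  'adacb'
  #3 SA[3]=1  'aeaadacb'
  #4 SA[4]=8  'b'
  #5 SA[5]=0  'baeaadacb'
  #6 SA[6]=7  'cb'
  #7 SA[7]=5  'dacb'
  #8 SA[8]=2  'eaadacb'

SA = [3, 6, 4, 1, 8, 0, 7, 5, 2]
[i] adj suffixes → lcp
  [1] 3/6 → 1 ('a')
  [2] 6/4 → 1 ('a')
  [3] 4/1 → 1 ('a')
  [4] 1/8 → 0 ('')
  [5] 8/0 → 1 ('b')
  [6] 0/7 → 0 ('')
  [7] 7/5 → 0 ('')
  [8] 5/2 → 0 ('')

n(n+1)/2 = 9·10/2 = 45
Σ LCP = 0 + 1 + 1 + 1 + 0 + 1 + 0 + 0 + 0 = 4
distinct = 45 − 4 = 41

41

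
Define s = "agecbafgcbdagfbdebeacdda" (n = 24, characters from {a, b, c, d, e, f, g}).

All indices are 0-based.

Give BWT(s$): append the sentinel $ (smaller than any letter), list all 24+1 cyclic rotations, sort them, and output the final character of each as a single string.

rank  rotation                   last
    0  $agecbafgcbdagfbdebeacdda  a
    1  a$agecbafgcbdagfbdebeacdd  d
    2  acdda$agecbafgcbdagfbdebe  e
    3  afgcbdagfbdebeacdda$agecb  b
    4  agecbafgcbdagfbdebeacdda$  $
    5  agfbdebeacdda$agecbafgcbd  d
    6  bafgcbdagfbdebeacdda$agec  c
    7  bdagfbdebeacdda$agecbafgc  c
    8  bdebeacdda$agecbafgcbdagf  f
    9  beacdda$agecbafgcbdagfbde  e
   10  cbafgcbdagfbdebeacdda$age  e
   11  cbdagfbdebeacdda$agecbafg  g
   12  cdda$agecbafgcbdagfbdebea  a
   13  da$agecbafgcbdagfbdebeacd  d
   14  dagfbdebeacdda$agecbafgcb  b
   15  dda$agecbafgcbdagfbdebeac  c
   16  debeacdda$agecbafgcbdagfb  b
   17  eacdda$agecbafgcbdagfbdeb  b
   18  ebeacdda$agecbafgcbdagfbd  d
   19  ecbafgcbdagfbdebeacdda$ag  g
   20  fbdebeacdda$agecbafgcbdag  g
   21  fgcbdagfbdebeacdda$agecba  a
   22  gcbdagfbdebeacdda$agecbaf  f
   23  gecbafgcbdagfbdebeacdda$a  a
   24  gfbdebeacdda$agecbafgcbda  a

adeb$dccfeegadbcbbdggafaa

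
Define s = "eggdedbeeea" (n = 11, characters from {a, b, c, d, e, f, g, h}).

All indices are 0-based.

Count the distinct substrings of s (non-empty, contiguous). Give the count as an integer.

rank | idx | suffix
   0 |  10 | a
   1 |   6 | beeea
   2 |   5 | dbeeea
   3 |   3 | dedbeeea
   4 |   9 | ea
   5 |   4 | edbeeea
   6 |   8 | eea
   7 |   7 | eeea
   8 |   0 | eggdedbeeea
   9 |   2 | gdedbeeea
  10 |   1 | ggdedbeeea

SA = [10, 6, 5, 3, 9, 4, 8, 7, 0, 2, 1]
rank  pair      lcp
   1  s[10:],s[6:]  0  ''
   2  s[6:],s[5:]  0  ''
   3  s[5:],s[3:]  1  'd'
   4  s[3:],s[9:]  0  ''
   5  s[9:],s[4:]  1  'e'
   6  s[4:],s[8:]  1  'e'
   7  s[8:],s[7:]  2  'ee'
   8  s[7:],s[0:]  1  'e'
   9  s[0:],s[2:]  0  ''
  10  s[2:],s[1:]  1  'g'

n(n+1)/2 = 11·12/2 = 66
Σ LCP = 0 + 0 + 0 + 1 + 0 + 1 + 1 + 2 + 1 + 0 + 1 = 7
distinct = 66 − 7 = 59

59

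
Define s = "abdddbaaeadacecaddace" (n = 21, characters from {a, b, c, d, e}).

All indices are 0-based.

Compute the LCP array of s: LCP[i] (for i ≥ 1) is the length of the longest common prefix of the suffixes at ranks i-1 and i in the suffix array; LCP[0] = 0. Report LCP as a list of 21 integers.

rank→(start, suffix):
  0 → (6, 'aaeadacecaddace')
  1 → (0, 'abdddbaaeadacecaddace')
  2 → (18, 'ace')
  3 → (11, 'acecaddace')
  4 → (9, 'adacecaddace')
  5 → (15, 'addace')
  6 → (7, 'aeadacecaddace')
  7 → (5, 'baaeadacecaddace')
  8 → (1, 'bdddbaaeadacecaddace')
  9 → (14, 'caddace')
  10 → (19, 'ce')
  11 → (12, 'cecaddace')
  12 → (17, 'dace')
  13 → (10, 'dacecaddace')
  14 → (4, 'dbaaeadacecaddace')
  15 → (16, 'ddace')
  16 → (3, 'ddbaaeadacecaddace')
  17 → (2, 'dddbaaeadacecaddace')
  18 → (20, 'e')
  19 → (8, 'eadacecaddace')
  20 → (13, 'ecaddace')

SA = [6, 0, 18, 11, 9, 15, 7, 5, 1, 14, 19, 12, 17, 10, 4, 16, 3, 2, 20, 8, 13]
i: (SA[i-1],SA[i]) lcp shared
  1: (6,0) 1 'a'
  2: (0,18) 1 'a'
  3: (18,11) 3 'ace'
  4: (11,9) 1 'a'
  5: (9,15) 2 'ad'
  6: (15,7) 1 'a'
  7: (7,5) 0 ''
  8: (5,1) 1 'b'
  9: (1,14) 0 ''
  10: (14,19) 1 'c'
  11: (19,12) 2 'ce'
  12: (12,17) 0 ''
  13: (17,10) 4 'dace'
  14: (10,4) 1 'd'
  15: (4,16) 1 'd'
  16: (16,3) 2 'dd'
  17: (3,2) 2 'dd'
  18: (2,20) 0 ''
  19: (20,8) 1 'e'
  20: (8,13) 1 'e'

[0, 1, 1, 3, 1, 2, 1, 0, 1, 0, 1, 2, 0, 4, 1, 1, 2, 2, 0, 1, 1]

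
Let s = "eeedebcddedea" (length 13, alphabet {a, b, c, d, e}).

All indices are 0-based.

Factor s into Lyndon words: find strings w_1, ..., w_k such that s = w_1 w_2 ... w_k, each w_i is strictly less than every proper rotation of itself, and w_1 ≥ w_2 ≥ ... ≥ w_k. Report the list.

emit factor 1: 'e' (i=0, period=1)
emit factor 2: 'e' (i=1, period=1)
emit factor 3: 'e' (i=2, period=1)
emit factor 4: 'de' (i=3, period=2)
emit factor 5: 'bcddede' (i=5, period=7)
emit factor 6: 'a' (i=12, period=1)

["e", "e", "e", "de", "bcddede", "a"]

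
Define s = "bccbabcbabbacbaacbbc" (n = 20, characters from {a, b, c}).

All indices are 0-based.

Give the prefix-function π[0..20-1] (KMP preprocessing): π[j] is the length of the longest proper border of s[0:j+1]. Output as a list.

π[0] = 0
j=1 s[j]='c': π[1]=0 (border '')
j=2 s[j]='c': π[2]=0 (border '')
j=3 s[j]='b': π[3]=1 (border 'b')
j=4 s[j]='a': k: 1→0; π[4]=0 (border '')
j=5 s[j]='b': π[5]=1 (border 'b')
j=6 s[j]='c': π[6]=2 (border 'bc')
j=7 s[j]='b': k: 2→0; π[7]=1 (border 'b')
j=8 s[j]='a': k: 1→0; π[8]=0 (border '')
j=9 s[j]='b': π[9]=1 (border 'b')
j=10 s[j]='b': k: 1→0; π[10]=1 (border 'b')
j=11 s[j]='a': k: 1→0; π[11]=0 (border '')
j=12 s[j]='c': π[12]=0 (border '')
j=13 s[j]='b': π[13]=1 (border 'b')
j=14 s[j]='a': k: 1→0; π[14]=0 (border '')
j=15 s[j]='a': π[15]=0 (border '')
j=16 s[j]='c': π[16]=0 (border '')
j=17 s[j]='b': π[17]=1 (border 'b')
j=18 s[j]='b': k: 1→0; π[18]=1 (border 'b')
j=19 s[j]='c': π[19]=2 (border 'bc')

[0, 0, 0, 1, 0, 1, 2, 1, 0, 1, 1, 0, 0, 1, 0, 0, 0, 1, 1, 2]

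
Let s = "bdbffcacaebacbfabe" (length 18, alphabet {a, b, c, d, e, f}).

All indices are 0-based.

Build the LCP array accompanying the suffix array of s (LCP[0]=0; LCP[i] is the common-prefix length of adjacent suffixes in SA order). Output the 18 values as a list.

sorted suffixes:
  #0 SA[0]=15  'abe'
  #1 SA[1]=6  'acaebacbfabe'
  #2 SA[2]=11  'acbfabe'
  #3 SA[3]=8  'aebacbfabe'
  #4 SA[4]=10  'bacbfabe'
  #5 SA[5]=0  'bdbffcacaebacbfabe'
  #6 SA[6]=16  'be'
  #7 SA[7]=13  'bfabe'
  #8 SA[8]=2  'bffcacaebacbfabe'
  #9 SA[9]=5  'cacaebacbfabe'
  #10 SA[10]=7  'caebacbfabe'
  #11 SA[11]=12  'cbfabe'
  #12 SA[12]=1  'dbffcacaebacbfabe'
  #13 SA[13]=17  'e'
  #14 SA[14]=9  'ebacbfabe'
  #15 SA[15]=14  'fabe'
  #16 SA[16]=4  'fcacaebacbfabe'
  #17 SA[17]=3  'ffcacaebacbfabe'

SA = [15, 6, 11, 8, 10, 0, 16, 13, 2, 5, 7, 12, 1, 17, 9, 14, 4, 3]
[i] adj suffixes → lcp
  [1] 15/6 → 1 ('a')
  [2] 6/11 → 2 ('ac')
  [3] 11/8 → 1 ('a')
  [4] 8/10 → 0 ('')
  [5] 10/0 → 1 ('b')
  [6] 0/16 → 1 ('b')
  [7] 16/13 → 1 ('b')
  [8] 13/2 → 2 ('bf')
  [9] 2/5 → 0 ('')
  [10] 5/7 → 2 ('ca')
  [11] 7/12 → 1 ('c')
  [12] 12/1 → 0 ('')
  [13] 1/17 → 0 ('')
  [14] 17/9 → 1 ('e')
  [15] 9/14 → 0 ('')
  [16] 14/4 → 1 ('f')
  [17] 4/3 → 1 ('f')

[0, 1, 2, 1, 0, 1, 1, 1, 2, 0, 2, 1, 0, 0, 1, 0, 1, 1]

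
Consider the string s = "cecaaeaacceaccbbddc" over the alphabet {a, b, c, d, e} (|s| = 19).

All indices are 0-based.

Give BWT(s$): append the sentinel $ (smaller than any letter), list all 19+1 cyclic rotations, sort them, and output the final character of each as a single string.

rank  rotation              last
    0  $cecaaeaacceaccbbddc  c
    1  aacceaccbbddc$cecaae  e
    2  aaeaacceaccbbddc$cec  c
    3  accbbddc$cecaaeaacce  e
    4  acceaccbbddc$cecaaea  a
    5  aeaacceaccbbddc$ceca  a
    6  bbddc$cecaaeaacceacc  c
    7  bddc$cecaaeaacceaccb  b
    8  c$cecaaeaacceaccbbdd  d
    9  caaeaacceaccbbddc$ce  e
   10  cbbddc$cecaaeaacceac  c
   11  ccbbddc$cecaaeaaccea  a
   12  cceaccbbddc$cecaaeaa  a
   13  ceaccbbddc$cecaaeaac  c
   14  cecaaeaacceaccbbddc$  $
   15  dc$cecaaeaacceaccbbd  d
   16  ddc$cecaaeaacceaccbb  b
   17  eaacceaccbbddc$cecaa  a
   18  eaccbbddc$cecaaeaacc  c
   19  ecaaeaacceaccbbddc$c  c

ceceaacbdecaac$dbacc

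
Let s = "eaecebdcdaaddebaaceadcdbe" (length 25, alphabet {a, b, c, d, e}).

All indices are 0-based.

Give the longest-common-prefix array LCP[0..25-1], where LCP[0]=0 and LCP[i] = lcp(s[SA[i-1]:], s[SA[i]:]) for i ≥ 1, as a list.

[0, 2, 1, 1, 2, 1, 0, 1, 1, 0, 2, 1, 2, 0, 1, 1, 3, 1, 1, 0, 1, 2, 1, 2, 1]

sorted suffixes:
  #0 SA[0]=15  'aaceadcdbe'
  #1 SA[1]=9  'aaddebaaceadcdbe'
  #2 SA[2]=16  'aceadcdbe'
  #3 SA[3]=19  'adcdbe'
  #4 SA[4]=10  'addebaaceadcdbe'
  #5 SA[5]=1  'aecebdcdaaddebaaceadcdbe'
  #6 SA[6]=14  'baaceadcdbe'
  #7 SA[7]=5  'bdcdaaddebaaceadcdbe'
  #8 SA[8]=23  'be'
  #9 SA[9]=7  'cdaaddebaaceadcdbe'
  #10 SA[10]=21  'cdbe'
  #11 SA[11]=17  'ceadcdbe'
  #12 SA[12]=3  'cebdcdaaddebaaceadcdbe'
  #13 SA[13]=8  'daaddebaaceadcdbe'
  #14 SA[14]=22  'dbe'
  #15 SA[15]=6  'dcdaaddebaaceadcdbe'
  #16 SA[16]=20  'dcdbe'
  #17 SA[17]=11  'ddebaaceadcdbe'
  #18 SA[18]=12  'debaaceadcdbe'
  #19 SA[19]=24  'e'
  #20 SA[20]=18  'eadcdbe'
  #21 SA[21]=0  'eaecebdcdaaddebaaceadcdbe'
  #22 SA[22]=13  'ebaaceadcdbe'
  #23 SA[23]=4  'ebdcdaaddebaaceadcdbe'
  #24 SA[24]=2  'ecebdcdaaddebaaceadcdbe'

SA = [15, 9, 16, 19, 10, 1, 14, 5, 23, 7, 21, 17, 3, 8, 22, 6, 20, 11, 12, 24, 18, 0, 13, 4, 2]
[i] adj suffixes → lcp
  [1] 15/9 → 2 ('aa')
  [2] 9/16 → 1 ('a')
  [3] 16/19 → 1 ('a')
  [4] 19/10 → 2 ('ad')
  [5] 10/1 → 1 ('a')
  [6] 1/14 → 0 ('')
  [7] 14/5 → 1 ('b')
  [8] 5/23 → 1 ('b')
  [9] 23/7 → 0 ('')
  [10] 7/21 → 2 ('cd')
  [11] 21/17 → 1 ('c')
  [12] 17/3 → 2 ('ce')
  [13] 3/8 → 0 ('')
  [14] 8/22 → 1 ('d')
  [15] 22/6 → 1 ('d')
  [16] 6/20 → 3 ('dcd')
  [17] 20/11 → 1 ('d')
  [18] 11/12 → 1 ('d')
  [19] 12/24 → 0 ('')
  [20] 24/18 → 1 ('e')
  [21] 18/0 → 2 ('ea')
  [22] 0/13 → 1 ('e')
  [23] 13/4 → 2 ('eb')
  [24] 4/2 → 1 ('e')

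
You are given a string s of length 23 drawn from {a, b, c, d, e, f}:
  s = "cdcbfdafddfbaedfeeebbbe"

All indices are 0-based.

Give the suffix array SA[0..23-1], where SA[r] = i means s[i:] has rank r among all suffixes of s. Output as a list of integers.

[12, 6, 11, 19, 20, 21, 3, 2, 0, 5, 1, 8, 9, 14, 22, 18, 13, 17, 16, 10, 4, 7, 15]

rank→(start, suffix):
  0 → (12, 'aedfeeebbbe')
  1 → (6, 'afddfbaedfeeebbbe')
  2 → (11, 'baedfeeebbbe')
  3 → (19, 'bbbe')
  4 → (20, 'bbe')
  5 → (21, 'be')
  6 → (3, 'bfdafddfbaedfeeebbbe')
  7 → (2, 'cbfdafddfbaedfeeebbbe')
  8 → (0, 'cdcbfdafddfbaedfeeebbbe')
  9 → (5, 'dafddfbaedfeeebbbe')
  10 → (1, 'dcbfdafddfbaedfeeebbbe')
  11 → (8, 'ddfbaedfeeebbbe')
  12 → (9, 'dfbaedfeeebbbe')
  13 → (14, 'dfeeebbbe')
  14 → (22, 'e')
  15 → (18, 'ebbbe')
  16 → (13, 'edfeeebbbe')
  17 → (17, 'eebbbe')
  18 → (16, 'eeebbbe')
  19 → (10, 'fbaedfeeebbbe')
  20 → (4, 'fdafddfbaedfeeebbbe')
  21 → (7, 'fddfbaedfeeebbbe')
  22 → (15, 'feeebbbe')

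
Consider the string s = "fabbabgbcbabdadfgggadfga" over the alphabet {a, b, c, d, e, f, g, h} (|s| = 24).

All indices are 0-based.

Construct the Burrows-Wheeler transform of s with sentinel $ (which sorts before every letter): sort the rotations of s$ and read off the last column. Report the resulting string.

rank  rotation                   last
    0  $fabbabgbcbabdadfgggadfga  a
    1  a$fabbabgbcbabdadfgggadfg  g
    2  abbabgbcbabdadfgggadfga$f  f
    3  abdadfgggadfga$fabbabgbcb  b
    4  abgbcbabdadfgggadfga$fabb  b
    5  adfga$fabbabgbcbabdadfggg  g
    6  adfgggadfga$fabbabgbcbabd  d
    7  babdadfgggadfga$fabbabgbc  c
    8  babgbcbabdadfgggadfga$fab  b
    9  bbabgbcbabdadfgggadfga$fa  a
   10  bcbabdadfgggadfga$fabbabg  g
   11  bdadfgggadfga$fabbabgbcba  a
   12  bgbcbabdadfgggadfga$fabba  a
   13  cbabdadfgggadfga$fabbabgb  b
   14  dadfgggadfga$fabbabgbcbab  b
   15  dfga$fabbabgbcbabdadfggga  a
   16  dfgggadfga$fabbabgbcbabda  a
   17  fabbabgbcbabdadfgggadfga$  $
   18  fga$fabbabgbcbabdadfgggad  d
   19  fgggadfga$fabbabgbcbabdad  d
   20  ga$fabbabgbcbabdadfgggadf  f
   21  gadfga$fabbabgbcbabdadfgg  g
   22  gbcbabdadfgggadfga$fabbab  b
   23  ggadfga$fabbabgbcbabdadfg  g
   24  gggadfga$fabbabgbcbabdadf  f

agfbbgdcbagaabbaa$ddfgbgf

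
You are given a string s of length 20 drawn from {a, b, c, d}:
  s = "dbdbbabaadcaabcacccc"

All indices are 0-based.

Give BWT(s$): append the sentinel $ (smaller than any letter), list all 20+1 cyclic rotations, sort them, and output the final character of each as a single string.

rank  rotation               last
    0  $dbdbbabaadcaabcacccc  c
    1  aabcacccc$dbdbbabaadc  c
    2  aadcaabcacccc$dbdbbab  b
    3  abaadcaabcacccc$dbdbb  b
    4  abcacccc$dbdbbabaadca  a
    5  acccc$dbdbbabaadcaabc  c
    6  adcaabcacccc$dbdbbaba  a
    7  baadcaabcacccc$dbdbba  a
    8  babaadcaabcacccc$dbdb  b
    9  bbabaadcaabcacccc$dbd  d
   10  bcacccc$dbdbbabaadcaa  a
   11  bdbbabaadcaabcacccc$d  d
   12  c$dbdbbabaadcaabcaccc  c
   13  caabcacccc$dbdbbabaad  d
   14  cacccc$dbdbbabaadcaab  b
   15  cc$dbdbbabaadcaabcacc  c
   16  ccc$dbdbbabaadcaabcac  c
   17  cccc$dbdbbabaadcaabca  a
   18  dbbabaadcaabcacccc$db  b
   19  dbdbbabaadcaabcacccc$  $
   20  dcaabcacccc$dbdbbabaa  a

ccbbacaabdadcdbccab$a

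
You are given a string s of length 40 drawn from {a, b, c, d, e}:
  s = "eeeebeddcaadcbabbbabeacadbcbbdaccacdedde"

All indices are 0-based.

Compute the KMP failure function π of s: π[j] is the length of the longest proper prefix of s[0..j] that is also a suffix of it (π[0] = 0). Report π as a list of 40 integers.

[0, 1, 2, 3, 0, 1, 0, 0, 0, 0, 0, 0, 0, 0, 0, 0, 0, 0, 0, 0, 1, 0, 0, 0, 0, 0, 0, 0, 0, 0, 0, 0, 0, 0, 0, 0, 1, 0, 0, 1]

π[0] = 0
j=1 s[j]='e': π[1]=1 (border 'e')
j=2 s[j]='e': π[2]=2 (border 'ee')
j=3 s[j]='e': π[3]=3 (border 'eee')
j=4 s[j]='b': k: 3→2→1→0; π[4]=0 (border '')
j=5 s[j]='e': π[5]=1 (border 'e')
j=6 s[j]='d': k: 1→0; π[6]=0 (border '')
j=7 s[j]='d': π[7]=0 (border '')
j=8 s[j]='c': π[8]=0 (border '')
j=9 s[j]='a': π[9]=0 (border '')
j=10 s[j]='a': π[10]=0 (border '')
j=11 s[j]='d': π[11]=0 (border '')
j=12 s[j]='c': π[12]=0 (border '')
j=13 s[j]='b': π[13]=0 (border '')
j=14 s[j]='a': π[14]=0 (border '')
j=15 s[j]='b': π[15]=0 (border '')
j=16 s[j]='b': π[16]=0 (border '')
j=17 s[j]='b': π[17]=0 (border '')
j=18 s[j]='a': π[18]=0 (border '')
j=19 s[j]='b': π[19]=0 (border '')
j=20 s[j]='e': π[20]=1 (border 'e')
j=21 s[j]='a': k: 1→0; π[21]=0 (border '')
j=22 s[j]='c': π[22]=0 (border '')
j=23 s[j]='a': π[23]=0 (border '')
j=24 s[j]='d': π[24]=0 (border '')
j=25 s[j]='b': π[25]=0 (border '')
j=26 s[j]='c': π[26]=0 (border '')
j=27 s[j]='b': π[27]=0 (border '')
j=28 s[j]='b': π[28]=0 (border '')
j=29 s[j]='d': π[29]=0 (border '')
j=30 s[j]='a': π[30]=0 (border '')
j=31 s[j]='c': π[31]=0 (border '')
j=32 s[j]='c': π[32]=0 (border '')
j=33 s[j]='a': π[33]=0 (border '')
j=34 s[j]='c': π[34]=0 (border '')
j=35 s[j]='d': π[35]=0 (border '')
j=36 s[j]='e': π[36]=1 (border 'e')
j=37 s[j]='d': k: 1→0; π[37]=0 (border '')
j=38 s[j]='d': π[38]=0 (border '')
j=39 s[j]='e': π[39]=1 (border 'e')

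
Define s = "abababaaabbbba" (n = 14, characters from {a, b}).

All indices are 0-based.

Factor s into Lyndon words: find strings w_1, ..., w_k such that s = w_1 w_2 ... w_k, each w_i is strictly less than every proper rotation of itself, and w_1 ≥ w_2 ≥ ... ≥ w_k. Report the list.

emit factor 1: 'ab' (i=0, period=2)
emit factor 2: 'ab' (i=2, period=2)
emit factor 3: 'ab' (i=4, period=2)
emit factor 4: 'aaabbbb' (i=6, period=7)
emit factor 5: 'a' (i=13, period=1)

["ab", "ab", "ab", "aaabbbb", "a"]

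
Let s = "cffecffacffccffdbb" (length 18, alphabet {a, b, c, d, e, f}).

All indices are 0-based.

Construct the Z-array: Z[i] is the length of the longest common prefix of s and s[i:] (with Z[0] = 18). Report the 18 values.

[18, 0, 0, 0, 3, 0, 0, 0, 3, 0, 0, 1, 3, 0, 0, 0, 0, 0]

Z[0]=18
i=1: fresh scan; Z[1]=0
i=2: fresh scan; Z[2]=0
i=3: fresh scan; Z[3]=0
i=4: fresh scan; Z[4]=3 scan→box=[4,7)
i=5: min(r-i=2, Z[1]=0)=0; Z[5]=0
i=6: min(r-i=1, Z[2]=0)=0; Z[6]=0
i=7: fresh scan; Z[7]=0
i=8: fresh scan; Z[8]=3 scan→box=[8,11)
i=9: min(r-i=2, Z[1]=0)=0; Z[9]=0
i=10: min(r-i=1, Z[2]=0)=0; Z[10]=0
i=11: fresh scan; Z[11]=1 scan→box=[11,12)
i=12: fresh scan; Z[12]=3 scan→box=[12,15)
i=13: min(r-i=2, Z[1]=0)=0; Z[13]=0
i=14: min(r-i=1, Z[2]=0)=0; Z[14]=0
i=15: fresh scan; Z[15]=0
i=16: fresh scan; Z[16]=0
i=17: fresh scan; Z[17]=0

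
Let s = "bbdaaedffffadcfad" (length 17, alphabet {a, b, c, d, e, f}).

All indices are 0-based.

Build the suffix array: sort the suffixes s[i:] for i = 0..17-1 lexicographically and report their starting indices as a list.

[3, 15, 11, 4, 0, 1, 13, 16, 2, 12, 6, 5, 14, 10, 9, 8, 7]

rank→(start, suffix):
  0 → (3, 'aaedffffadcfad')
  1 → (15, 'ad')
  2 → (11, 'adcfad')
  3 → (4, 'aedffffadcfad')
  4 → (0, 'bbdaaedffffadcfad')
  5 → (1, 'bdaaedffffadcfad')
  6 → (13, 'cfad')
  7 → (16, 'd')
  8 → (2, 'daaedffffadcfad')
  9 → (12, 'dcfad')
  10 → (6, 'dffffadcfad')
  11 → (5, 'edffffadcfad')
  12 → (14, 'fad')
  13 → (10, 'fadcfad')
  14 → (9, 'ffadcfad')
  15 → (8, 'fffadcfad')
  16 → (7, 'ffffadcfad')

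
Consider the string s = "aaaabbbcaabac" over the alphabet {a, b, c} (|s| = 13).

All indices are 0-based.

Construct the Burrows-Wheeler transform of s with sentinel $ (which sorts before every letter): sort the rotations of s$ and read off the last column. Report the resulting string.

rank  rotation        last
    0  $aaaabbbcaabac  c
    1  aaaabbbcaabac$  $
    2  aaabbbcaabac$a  a
    3  aabac$aaaabbbc  c
    4  aabbbcaabac$aa  a
    5  abac$aaaabbbca  a
    6  abbbcaabac$aaa  a
    7  ac$aaaabbbcaab  b
    8  bac$aaaabbbcaa  a
    9  bbbcaabac$aaaa  a
   10  bbcaabac$aaaab  b
   11  bcaabac$aaaabb  b
   12  c$aaaabbbcaaba  a
   13  caabac$aaaabbb  b

c$acaaabaabbab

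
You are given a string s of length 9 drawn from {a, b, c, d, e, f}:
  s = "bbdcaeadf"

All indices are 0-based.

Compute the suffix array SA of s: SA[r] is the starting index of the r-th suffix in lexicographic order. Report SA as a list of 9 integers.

[6, 4, 0, 1, 3, 2, 7, 5, 8]

rank | idx | suffix
   0 |   6 | adf
   1 |   4 | aeadf
   2 |   0 | bbdcaeadf
   3 |   1 | bdcaeadf
   4 |   3 | caeadf
   5 |   2 | dcaeadf
   6 |   7 | df
   7 |   5 | eadf
   8 |   8 | f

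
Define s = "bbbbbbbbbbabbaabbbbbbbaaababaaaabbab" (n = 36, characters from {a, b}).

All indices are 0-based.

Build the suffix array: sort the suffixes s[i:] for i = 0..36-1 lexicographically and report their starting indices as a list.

[28, 22, 29, 23, 30, 13, 34, 26, 24, 10, 31, 14, 35, 27, 21, 12, 33, 25, 9, 20, 11, 32, 8, 19, 7, 18, 6, 17, 5, 16, 4, 15, 3, 2, 1, 0]

rank→(start, suffix):
  0 → (28, 'aaaabbab')
  1 → (22, 'aaababaaaabbab')
  2 → (29, 'aaabbab')
  3 → (23, 'aababaaaabbab')
  4 → (30, 'aabbab')
  5 → (13, 'aabbbbbbbaaababaaaabbab')
  6 → (34, 'ab')
  7 → (26, 'abaaaabbab')
  8 → (24, 'ababaaaabbab')
  9 → (10, 'abbaabbbbbbbaaababaaaabbab')
  10 → (31, 'abbab')
  11 → (14, 'abbbbbbbaaababaaaabbab')
  12 → (35, 'b')
  13 → (27, 'baaaabbab')
  14 → (21, 'baaababaaaabbab')
  15 → (12, 'baabbbbbbbaaababaaaabbab')
  16 → (33, 'bab')
  17 → (25, 'babaaaabbab')
  18 → (9, 'babbaabbbbbbbaaababaaaabbab')
  19 → (20, 'bbaaababaaaabbab')
  20 → (11, 'bbaabbbbbbbaaababaaaabbab')
  21 → (32, 'bbab')
  22 → (8, 'bbabbaabbbbbbbaaababaaaabbab')
  23 → (19, 'bbbaaababaaaabbab')
  24 → (7, 'bbbabbaabbbbbbbaaababaaaabbab')
  25 → (18, 'bbbbaaababaaaabbab')
  26 → (6, 'bbbbabbaabbbbbbbaaababaaaabbab')
  27 → (17, 'bbbbbaaababaaaabbab')
  28 → (5, 'bbbbbabbaabbbbbbbaaababaaaabbab')
  29 → (16, 'bbbbbbaaababaaaabbab')
  30 → (4, 'bbbbbbabbaabbbbbbbaaababaaaabbab')
  31 → (15, 'bbbbbbbaaababaaaabbab')
  32 → (3, 'bbbbbbbabbaabbbbbbbaaababaaaabbab')
  33 → (2, 'bbbbbbbbabbaabbbbbbbaaababaaaabbab')
  34 → (1, 'bbbbbbbbbabbaabbbbbbbaaababaaaabbab')
  35 → (0, 'bbbbbbbbbbabbaabbbbbbbaaababaaaabbab')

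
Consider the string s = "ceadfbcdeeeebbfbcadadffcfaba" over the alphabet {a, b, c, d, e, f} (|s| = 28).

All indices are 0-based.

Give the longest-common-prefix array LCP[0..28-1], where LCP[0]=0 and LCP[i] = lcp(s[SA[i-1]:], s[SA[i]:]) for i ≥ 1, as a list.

sorted suffixes:
  #0 SA[0]=27  'a'
  #1 SA[1]=25  'aba'
  #2 SA[2]=17  'adadffcfaba'
  #3 SA[3]=2  'adfbcdeeeebbfbcadadffcfaba'
  #4 SA[4]=19  'adffcfaba'
  #5 SA[5]=26  'ba'
  #6 SA[6]=12  'bbfbcadadffcfaba'
  #7 SA[7]=15  'bcadadffcfaba'
  #8 SA[8]=5  'bcdeeeebbfbcadadffcfaba'
  #9 SA[9]=13  'bfbcadadffcfaba'
  #10 SA[10]=16  'cadadffcfaba'
  #11 SA[11]=6  'cdeeeebbfbcadadffcfaba'
  #12 SA[12]=0  'ceadfbcdeeeebbfbcadadffcfaba'
  #13 SA[13]=23  'cfaba'
  #14 SA[14]=18  'dadffcfaba'
  #15 SA[15]=7  'deeeebbfbcadadffcfaba'
  #16 SA[16]=3  'dfbcdeeeebbfbcadadffcfaba'
  #17 SA[17]=20  'dffcfaba'
  #18 SA[18]=1  'eadfbcdeeeebbfbcadadffcfaba'
  #19 SA[19]=11  'ebbfbcadadffcfaba'
  #20 SA[20]=10  'eebbfbcadadffcfaba'
  #21 SA[21]=9  'eeebbfbcadadffcfaba'
  #22 SA[22]=8  'eeeebbfbcadadffcfaba'
  #23 SA[23]=24  'faba'
  #24 SA[24]=14  'fbcadadffcfaba'
  #25 SA[25]=4  'fbcdeeeebbfbcadadffcfaba'
  #26 SA[26]=22  'fcfaba'
  #27 SA[27]=21  'ffcfaba'

SA = [27, 25, 17, 2, 19, 26, 12, 15, 5, 13, 16, 6, 0, 23, 18, 7, 3, 20, 1, 11, 10, 9, 8, 24, 14, 4, 22, 21]
i: (SA[i-1],SA[i]) lcp shared
  1: (27,25) 1 'a'
  2: (25,17) 1 'a'
  3: (17,2) 2 'ad'
  4: (2,19) 3 'adf'
  5: (19,26) 0 ''
  6: (26,12) 1 'b'
  7: (12,15) 1 'b'
  8: (15,5) 2 'bc'
  9: (5,13) 1 'b'
  10: (13,16) 0 ''
  11: (16,6) 1 'c'
  12: (6,0) 1 'c'
  13: (0,23) 1 'c'
  14: (23,18) 0 ''
  15: (18,7) 1 'd'
  16: (7,3) 1 'd'
  17: (3,20) 2 'df'
  18: (20,1) 0 ''
  19: (1,11) 1 'e'
  20: (11,10) 1 'e'
  21: (10,9) 2 'ee'
  22: (9,8) 3 'eee'
  23: (8,24) 0 ''
  24: (24,14) 1 'f'
  25: (14,4) 3 'fbc'
  26: (4,22) 1 'f'
  27: (22,21) 1 'f'

[0, 1, 1, 2, 3, 0, 1, 1, 2, 1, 0, 1, 1, 1, 0, 1, 1, 2, 0, 1, 1, 2, 3, 0, 1, 3, 1, 1]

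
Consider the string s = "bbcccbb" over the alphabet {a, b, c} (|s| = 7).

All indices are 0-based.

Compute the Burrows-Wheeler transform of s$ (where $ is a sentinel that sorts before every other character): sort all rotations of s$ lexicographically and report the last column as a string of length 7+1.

rank  rotation  last
    0  $bbcccbb  b
    1  b$bbcccb  b
    2  bb$bbccc  c
    3  bbcccbb$  $
    4  bcccbb$b  b
    5  cbb$bbcc  c
    6  ccbb$bbc  c
    7  cccbb$bb  b

bbc$bccb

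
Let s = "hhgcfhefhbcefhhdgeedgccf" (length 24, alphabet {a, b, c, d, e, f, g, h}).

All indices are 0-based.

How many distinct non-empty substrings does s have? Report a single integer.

275

sorted suffixes:
  #0 SA[0]=9  'bcefhhdgeedgccf'
  #1 SA[1]=21  'ccf'
  #2 SA[2]=10  'cefhhdgeedgccf'
  #3 SA[3]=22  'cf'
  #4 SA[4]=3  'cfhefhbcefhhdgeedgccf'
  #5 SA[5]=19  'dgccf'
  #6 SA[6]=15  'dgeedgccf'
  #7 SA[7]=18  'edgccf'
  #8 SA[8]=17  'eedgccf'
  #9 SA[9]=6  'efhbcefhhdgeedgccf'
  #10 SA[10]=11  'efhhdgeedgccf'
  #11 SA[11]=23  'f'
  #12 SA[12]=7  'fhbcefhhdgeedgccf'
  #13 SA[13]=4  'fhefhbcefhhdgeedgccf'
  #14 SA[14]=12  'fhhdgeedgccf'
  #15 SA[15]=20  'gccf'
  #16 SA[16]=2  'gcfhefhbcefhhdgeedgccf'
  #17 SA[17]=16  'geedgccf'
  #18 SA[18]=8  'hbcefhhdgeedgccf'
  #19 SA[19]=14  'hdgeedgccf'
  #20 SA[20]=5  'hefhbcefhhdgeedgccf'
  #21 SA[21]=1  'hgcfhefhbcefhhdgeedgccf'
  #22 SA[22]=13  'hhdgeedgccf'
  #23 SA[23]=0  'hhgcfhefhbcefhhdgeedgccf'

SA = [9, 21, 10, 22, 3, 19, 15, 18, 17, 6, 11, 23, 7, 4, 12, 20, 2, 16, 8, 14, 5, 1, 13, 0]
i: (SA[i-1],SA[i]) lcp shared
  1: (9,21) 0 ''
  2: (21,10) 1 'c'
  3: (10,22) 1 'c'
  4: (22,3) 2 'cf'
  5: (3,19) 0 ''
  6: (19,15) 2 'dg'
  7: (15,18) 0 ''
  8: (18,17) 1 'e'
  9: (17,6) 1 'e'
  10: (6,11) 3 'efh'
  11: (11,23) 0 ''
  12: (23,7) 1 'f'
  13: (7,4) 2 'fh'
  14: (4,12) 2 'fh'
  15: (12,20) 0 ''
  16: (20,2) 2 'gc'
  17: (2,16) 1 'g'
  18: (16,8) 0 ''
  19: (8,14) 1 'h'
  20: (14,5) 1 'h'
  21: (5,1) 1 'h'
  22: (1,13) 1 'h'
  23: (13,0) 2 'hh'

n(n+1)/2 = 24·25/2 = 300
Σ LCP = 0 + 0 + 1 + 1 + 2 + 0 + 2 + 0 + 1 + 1 + 3 + 0 + 1 + 2 + 2 + 0 + 2 + 1 + 0 + 1 + 1 + 1 + 1 + 2 = 25
distinct = 300 − 25 = 275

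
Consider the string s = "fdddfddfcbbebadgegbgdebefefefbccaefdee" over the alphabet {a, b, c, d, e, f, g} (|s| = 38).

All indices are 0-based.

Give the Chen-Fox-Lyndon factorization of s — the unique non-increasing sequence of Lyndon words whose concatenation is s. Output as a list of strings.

emit factor 1: 'f' (i=0, period=1)
emit factor 2: 'dddfddf' (i=1, period=7)
emit factor 3: 'c' (i=8, period=1)
emit factor 4: 'bbe' (i=9, period=3)
emit factor 5: 'b' (i=12, period=1)
emit factor 6: 'adgegbgdebefefefbccaefdee' (i=13, period=25)

["f", "dddfddf", "c", "bbe", "b", "adgegbgdebefefefbccaefdee"]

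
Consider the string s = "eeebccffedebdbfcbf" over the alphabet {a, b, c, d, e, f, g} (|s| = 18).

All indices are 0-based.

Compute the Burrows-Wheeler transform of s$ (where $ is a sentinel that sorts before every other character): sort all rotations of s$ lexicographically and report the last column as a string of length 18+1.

rank  rotation             last
    0  $eeebccffedebdbfcbf  f
    1  bccffedebdbfcbf$eee  e
    2  bdbfcbf$eeebccffede  e
    3  bf$eeebccffedebdbfc  c
    4  bfcbf$eeebccffedebd  d
    5  cbf$eeebccffedebdbf  f
    6  ccffedebdbfcbf$eeeb  b
    7  cffedebdbfcbf$eeebc  c
    8  dbfcbf$eeebccffedeb  b
    9  debdbfcbf$eeebccffe  e
   10  ebccffedebdbfcbf$ee  e
   11  ebdbfcbf$eeebccffed  d
   12  edebdbfcbf$eeebccff  f
   13  eebccffedebdbfcbf$e  e
   14  eeebccffedebdbfcbf$  $
   15  f$eeebccffedebdbfcb  b
   16  fcbf$eeebccffedebdb  b
   17  fedebdbfcbf$eeebccf  f
   18  ffedebdbfcbf$eeebcc  c

feecdfbcbeedfe$bbfc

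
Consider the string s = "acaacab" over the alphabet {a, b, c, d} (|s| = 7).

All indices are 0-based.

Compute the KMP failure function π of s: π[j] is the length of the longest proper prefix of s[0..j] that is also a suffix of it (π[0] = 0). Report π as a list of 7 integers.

[0, 0, 1, 1, 2, 3, 0]

π[0] = 0
j=1 s[j]='c': π[1]=0 (border '')
j=2 s[j]='a': π[2]=1 (border 'a')
j=3 s[j]='a': k: 1→0; π[3]=1 (border 'a')
j=4 s[j]='c': π[4]=2 (border 'ac')
j=5 s[j]='a': π[5]=3 (border 'aca')
j=6 s[j]='b': k: 3→1→0; π[6]=0 (border '')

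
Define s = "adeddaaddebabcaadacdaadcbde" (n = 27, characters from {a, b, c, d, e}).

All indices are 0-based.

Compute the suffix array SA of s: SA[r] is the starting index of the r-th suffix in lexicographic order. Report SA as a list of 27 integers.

[14, 20, 5, 11, 17, 15, 21, 6, 0, 10, 12, 24, 13, 23, 18, 19, 4, 16, 22, 3, 7, 25, 8, 1, 26, 9, 2]

sorted suffixes:
  #0 SA[0]=14  'aadacdaadcbde'
  #1 SA[1]=20  'aadcbde'
  #2 SA[2]=5  'aaddebabcaadacdaadcbde'
  #3 SA[3]=11  'abcaadacdaadcbde'
  #4 SA[4]=17  'acdaadcbde'
  #5 SA[5]=15  'adacdaadcbde'
  #6 SA[6]=21  'adcbde'
  #7 SA[7]=6  'addebabcaadacdaadcbde'
  #8 SA[8]=0  'adeddaaddebabcaadacdaadcbde'
  #9 SA[9]=10  'babcaadacdaadcbde'
  #10 SA[10]=12  'bcaadacdaadcbde'
  #11 SA[11]=24  'bde'
  #12 SA[12]=13  'caadacdaadcbde'
  #13 SA[13]=23  'cbde'
  #14 SA[14]=18  'cdaadcbde'
  #15 SA[15]=19  'daadcbde'
  #16 SA[16]=4  'daaddebabcaadacdaadcbde'
  #17 SA[17]=16  'dacdaadcbde'
  #18 SA[18]=22  'dcbde'
  #19 SA[19]=3  'ddaaddebabcaadacdaadcbde'
  #20 SA[20]=7  'ddebabcaadacdaadcbde'
  #21 SA[21]=25  'de'
  #22 SA[22]=8  'debabcaadacdaadcbde'
  #23 SA[23]=1  'deddaaddebabcaadacdaadcbde'
  #24 SA[24]=26  'e'
  #25 SA[25]=9  'ebabcaadacdaadcbde'
  #26 SA[26]=2  'eddaaddebabcaadacdaadcbde'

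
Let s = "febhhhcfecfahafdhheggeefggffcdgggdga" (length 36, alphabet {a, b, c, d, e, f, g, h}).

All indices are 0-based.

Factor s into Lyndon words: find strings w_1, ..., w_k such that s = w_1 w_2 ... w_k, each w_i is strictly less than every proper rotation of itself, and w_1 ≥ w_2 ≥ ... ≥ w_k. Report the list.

emit factor 1: 'f' (i=0, period=1)
emit factor 2: 'e' (i=1, period=1)
emit factor 3: 'bhhhcfecf' (i=2, period=9)
emit factor 4: 'ah' (i=11, period=2)
emit factor 5: 'afdhheggeefggffcdgggdg' (i=13, period=22)
emit factor 6: 'a' (i=35, period=1)

["f", "e", "bhhhcfecf", "ah", "afdhheggeefggffcdgggdg", "a"]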